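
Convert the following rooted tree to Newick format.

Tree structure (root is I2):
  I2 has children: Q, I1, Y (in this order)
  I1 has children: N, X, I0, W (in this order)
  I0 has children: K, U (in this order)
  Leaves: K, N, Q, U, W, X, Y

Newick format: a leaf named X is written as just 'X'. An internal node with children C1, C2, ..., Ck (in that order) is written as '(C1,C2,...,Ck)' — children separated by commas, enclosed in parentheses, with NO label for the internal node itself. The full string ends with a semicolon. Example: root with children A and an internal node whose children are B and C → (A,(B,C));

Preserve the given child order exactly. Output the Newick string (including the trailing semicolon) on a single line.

Answer: (Q,(N,X,(K,U),W),Y);

Derivation:
internal I2 with children ['Q', 'I1', 'Y']
  leaf 'Q' → 'Q'
  internal I1 with children ['N', 'X', 'I0', 'W']
    leaf 'N' → 'N'
    leaf 'X' → 'X'
    internal I0 with children ['K', 'U']
      leaf 'K' → 'K'
      leaf 'U' → 'U'
    → '(K,U)'
    leaf 'W' → 'W'
  → '(N,X,(K,U),W)'
  leaf 'Y' → 'Y'
→ '(Q,(N,X,(K,U),W),Y)'
Final: (Q,(N,X,(K,U),W),Y);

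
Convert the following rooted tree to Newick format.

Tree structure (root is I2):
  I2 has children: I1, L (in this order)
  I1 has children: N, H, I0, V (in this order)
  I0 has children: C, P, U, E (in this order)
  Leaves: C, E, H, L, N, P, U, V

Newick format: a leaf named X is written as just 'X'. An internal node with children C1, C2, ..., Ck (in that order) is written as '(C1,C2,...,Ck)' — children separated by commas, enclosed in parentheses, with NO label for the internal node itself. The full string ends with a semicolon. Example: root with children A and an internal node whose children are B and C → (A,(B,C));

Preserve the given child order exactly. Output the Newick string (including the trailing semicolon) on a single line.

Answer: ((N,H,(C,P,U,E),V),L);

Derivation:
internal I2 with children ['I1', 'L']
  internal I1 with children ['N', 'H', 'I0', 'V']
    leaf 'N' → 'N'
    leaf 'H' → 'H'
    internal I0 with children ['C', 'P', 'U', 'E']
      leaf 'C' → 'C'
      leaf 'P' → 'P'
      leaf 'U' → 'U'
      leaf 'E' → 'E'
    → '(C,P,U,E)'
    leaf 'V' → 'V'
  → '(N,H,(C,P,U,E),V)'
  leaf 'L' → 'L'
→ '((N,H,(C,P,U,E),V),L)'
Final: ((N,H,(C,P,U,E),V),L);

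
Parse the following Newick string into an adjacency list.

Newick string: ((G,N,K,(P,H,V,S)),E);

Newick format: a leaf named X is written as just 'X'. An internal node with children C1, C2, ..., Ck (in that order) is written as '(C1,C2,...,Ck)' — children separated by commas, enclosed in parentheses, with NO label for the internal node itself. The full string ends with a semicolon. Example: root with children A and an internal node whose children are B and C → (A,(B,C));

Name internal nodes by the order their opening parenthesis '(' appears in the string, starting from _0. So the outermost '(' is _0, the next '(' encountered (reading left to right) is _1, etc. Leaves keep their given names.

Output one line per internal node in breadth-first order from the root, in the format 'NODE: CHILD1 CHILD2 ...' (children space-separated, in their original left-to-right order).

Input: ((G,N,K,(P,H,V,S)),E);
Scanning left-to-right, naming '(' by encounter order:
  pos 0: '(' -> open internal node _0 (depth 1)
  pos 1: '(' -> open internal node _1 (depth 2)
  pos 8: '(' -> open internal node _2 (depth 3)
  pos 16: ')' -> close internal node _2 (now at depth 2)
  pos 17: ')' -> close internal node _1 (now at depth 1)
  pos 20: ')' -> close internal node _0 (now at depth 0)
Total internal nodes: 3
BFS adjacency from root:
  _0: _1 E
  _1: G N K _2
  _2: P H V S

Answer: _0: _1 E
_1: G N K _2
_2: P H V S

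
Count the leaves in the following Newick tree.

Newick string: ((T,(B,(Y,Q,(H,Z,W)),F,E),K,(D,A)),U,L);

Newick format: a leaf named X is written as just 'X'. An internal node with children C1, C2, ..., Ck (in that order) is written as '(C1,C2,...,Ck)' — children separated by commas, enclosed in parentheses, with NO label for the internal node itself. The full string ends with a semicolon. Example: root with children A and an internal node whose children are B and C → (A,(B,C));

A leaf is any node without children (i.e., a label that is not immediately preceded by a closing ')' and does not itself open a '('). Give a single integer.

Newick: ((T,(B,(Y,Q,(H,Z,W)),F,E),K,(D,A)),U,L);
Scan left-to-right; a leaf is any maximal label run not followed by '(':
  pos 2: leaf 'T' → count = 1
  pos 5: leaf 'B' → count = 2
  pos 8: leaf 'Y' → count = 3
  pos 10: leaf 'Q' → count = 4
  pos 13: leaf 'H' → count = 5
  pos 15: leaf 'Z' → count = 6
  pos 17: leaf 'W' → count = 7
  pos 21: leaf 'F' → count = 8
  pos 23: leaf 'E' → count = 9
  pos 26: leaf 'K' → count = 10
  pos 29: leaf 'D' → count = 11
  pos 31: leaf 'A' → count = 12
  pos 35: leaf 'U' → count = 13
  pos 37: leaf 'L' → count = 14
Total leaves: 14

Answer: 14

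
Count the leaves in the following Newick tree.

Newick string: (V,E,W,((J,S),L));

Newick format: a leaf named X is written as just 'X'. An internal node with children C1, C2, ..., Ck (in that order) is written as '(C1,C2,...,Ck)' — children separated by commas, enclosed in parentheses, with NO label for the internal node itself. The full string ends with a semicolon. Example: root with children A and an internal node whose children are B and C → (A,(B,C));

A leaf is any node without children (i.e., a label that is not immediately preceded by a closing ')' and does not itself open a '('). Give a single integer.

Newick: (V,E,W,((J,S),L));
Scan left-to-right; a leaf is any maximal label run not followed by '(':
  pos 1: leaf 'V' → count = 1
  pos 3: leaf 'E' → count = 2
  pos 5: leaf 'W' → count = 3
  pos 9: leaf 'J' → count = 4
  pos 11: leaf 'S' → count = 5
  pos 14: leaf 'L' → count = 6
Total leaves: 6

Answer: 6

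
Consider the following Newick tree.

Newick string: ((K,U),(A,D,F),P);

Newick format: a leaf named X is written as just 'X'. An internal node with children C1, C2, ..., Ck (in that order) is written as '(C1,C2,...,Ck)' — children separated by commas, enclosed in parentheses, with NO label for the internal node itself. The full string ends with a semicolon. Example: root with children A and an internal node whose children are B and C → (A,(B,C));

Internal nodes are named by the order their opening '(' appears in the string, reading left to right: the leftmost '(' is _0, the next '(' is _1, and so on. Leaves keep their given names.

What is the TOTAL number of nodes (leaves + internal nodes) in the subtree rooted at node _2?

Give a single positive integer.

Newick: ((K,U),(A,D,F),P);
Locate _2: it is the '(' at position 7 (the 3rd '(' reading left to right).
Query: subtree rooted at _2
_2: subtree_size = 1 + 3
  A: subtree_size = 1 + 0
  D: subtree_size = 1 + 0
  F: subtree_size = 1 + 0
Total subtree size of _2: 4

Answer: 4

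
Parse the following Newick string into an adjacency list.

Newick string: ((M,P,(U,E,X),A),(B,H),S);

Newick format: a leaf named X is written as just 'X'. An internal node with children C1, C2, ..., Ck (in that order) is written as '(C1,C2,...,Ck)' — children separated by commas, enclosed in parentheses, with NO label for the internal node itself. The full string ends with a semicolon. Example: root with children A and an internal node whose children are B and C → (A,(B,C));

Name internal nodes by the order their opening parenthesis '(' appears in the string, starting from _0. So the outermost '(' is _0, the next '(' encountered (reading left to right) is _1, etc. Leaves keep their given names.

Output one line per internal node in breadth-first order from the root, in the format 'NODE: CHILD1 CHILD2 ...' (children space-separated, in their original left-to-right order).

Input: ((M,P,(U,E,X),A),(B,H),S);
Scanning left-to-right, naming '(' by encounter order:
  pos 0: '(' -> open internal node _0 (depth 1)
  pos 1: '(' -> open internal node _1 (depth 2)
  pos 6: '(' -> open internal node _2 (depth 3)
  pos 12: ')' -> close internal node _2 (now at depth 2)
  pos 15: ')' -> close internal node _1 (now at depth 1)
  pos 17: '(' -> open internal node _3 (depth 2)
  pos 21: ')' -> close internal node _3 (now at depth 1)
  pos 24: ')' -> close internal node _0 (now at depth 0)
Total internal nodes: 4
BFS adjacency from root:
  _0: _1 _3 S
  _1: M P _2 A
  _3: B H
  _2: U E X

Answer: _0: _1 _3 S
_1: M P _2 A
_3: B H
_2: U E X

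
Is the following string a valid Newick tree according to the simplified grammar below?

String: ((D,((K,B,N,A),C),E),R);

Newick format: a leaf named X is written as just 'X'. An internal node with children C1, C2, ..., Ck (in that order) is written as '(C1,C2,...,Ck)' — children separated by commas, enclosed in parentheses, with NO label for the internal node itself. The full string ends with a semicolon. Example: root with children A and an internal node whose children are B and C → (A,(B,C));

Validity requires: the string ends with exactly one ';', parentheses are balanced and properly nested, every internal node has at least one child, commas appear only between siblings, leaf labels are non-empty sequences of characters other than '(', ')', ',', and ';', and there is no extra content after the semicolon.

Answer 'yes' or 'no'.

Input: ((D,((K,B,N,A),C),E),R);
Paren balance: 4 '(' vs 4 ')' OK
Ends with single ';': True
Full parse: OK
Valid: True

Answer: yes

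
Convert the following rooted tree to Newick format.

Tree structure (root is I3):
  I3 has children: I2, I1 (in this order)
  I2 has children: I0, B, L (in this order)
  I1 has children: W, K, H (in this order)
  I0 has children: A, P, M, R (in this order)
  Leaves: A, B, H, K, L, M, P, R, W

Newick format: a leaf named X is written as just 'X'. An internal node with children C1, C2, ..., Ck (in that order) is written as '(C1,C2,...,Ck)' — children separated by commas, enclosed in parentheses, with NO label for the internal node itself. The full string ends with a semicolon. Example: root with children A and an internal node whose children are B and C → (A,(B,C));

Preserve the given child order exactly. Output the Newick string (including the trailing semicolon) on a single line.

Answer: (((A,P,M,R),B,L),(W,K,H));

Derivation:
internal I3 with children ['I2', 'I1']
  internal I2 with children ['I0', 'B', 'L']
    internal I0 with children ['A', 'P', 'M', 'R']
      leaf 'A' → 'A'
      leaf 'P' → 'P'
      leaf 'M' → 'M'
      leaf 'R' → 'R'
    → '(A,P,M,R)'
    leaf 'B' → 'B'
    leaf 'L' → 'L'
  → '((A,P,M,R),B,L)'
  internal I1 with children ['W', 'K', 'H']
    leaf 'W' → 'W'
    leaf 'K' → 'K'
    leaf 'H' → 'H'
  → '(W,K,H)'
→ '(((A,P,M,R),B,L),(W,K,H))'
Final: (((A,P,M,R),B,L),(W,K,H));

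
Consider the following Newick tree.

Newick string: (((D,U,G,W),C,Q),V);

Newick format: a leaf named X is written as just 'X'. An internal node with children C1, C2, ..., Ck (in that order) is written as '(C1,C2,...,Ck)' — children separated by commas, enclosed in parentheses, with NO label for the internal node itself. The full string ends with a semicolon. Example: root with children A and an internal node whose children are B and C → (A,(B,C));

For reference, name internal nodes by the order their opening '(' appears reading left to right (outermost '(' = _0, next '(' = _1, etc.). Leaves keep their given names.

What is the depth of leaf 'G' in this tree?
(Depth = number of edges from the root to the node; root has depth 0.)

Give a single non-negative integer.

Newick: (((D,U,G,W),C,Q),V);
Naming internals by '(' encounter order: outermost '(' = _0, next = _1, ...
Query node: G
Path from root: _0 -> _1 -> _2 -> G
Depth of G: 3 (number of edges from root)

Answer: 3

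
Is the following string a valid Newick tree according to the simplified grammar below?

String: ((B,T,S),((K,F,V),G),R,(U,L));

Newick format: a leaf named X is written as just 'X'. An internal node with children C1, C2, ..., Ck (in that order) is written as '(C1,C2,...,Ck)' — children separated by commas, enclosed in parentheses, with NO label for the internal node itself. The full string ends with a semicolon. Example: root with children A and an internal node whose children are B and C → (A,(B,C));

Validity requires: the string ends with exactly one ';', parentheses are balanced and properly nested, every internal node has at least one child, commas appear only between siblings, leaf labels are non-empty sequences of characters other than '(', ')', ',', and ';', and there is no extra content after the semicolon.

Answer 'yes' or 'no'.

Input: ((B,T,S),((K,F,V),G),R,(U,L));
Paren balance: 5 '(' vs 5 ')' OK
Ends with single ';': True
Full parse: OK
Valid: True

Answer: yes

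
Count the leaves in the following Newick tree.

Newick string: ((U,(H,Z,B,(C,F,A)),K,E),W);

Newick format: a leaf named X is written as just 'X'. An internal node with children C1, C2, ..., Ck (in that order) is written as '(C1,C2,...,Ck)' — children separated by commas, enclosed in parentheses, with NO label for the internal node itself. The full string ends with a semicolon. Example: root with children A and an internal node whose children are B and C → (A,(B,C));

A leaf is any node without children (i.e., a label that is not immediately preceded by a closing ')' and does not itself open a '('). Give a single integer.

Answer: 10

Derivation:
Newick: ((U,(H,Z,B,(C,F,A)),K,E),W);
Scan left-to-right; a leaf is any maximal label run not followed by '(':
  pos 2: leaf 'U' → count = 1
  pos 5: leaf 'H' → count = 2
  pos 7: leaf 'Z' → count = 3
  pos 9: leaf 'B' → count = 4
  pos 12: leaf 'C' → count = 5
  pos 14: leaf 'F' → count = 6
  pos 16: leaf 'A' → count = 7
  pos 20: leaf 'K' → count = 8
  pos 22: leaf 'E' → count = 9
  pos 25: leaf 'W' → count = 10
Total leaves: 10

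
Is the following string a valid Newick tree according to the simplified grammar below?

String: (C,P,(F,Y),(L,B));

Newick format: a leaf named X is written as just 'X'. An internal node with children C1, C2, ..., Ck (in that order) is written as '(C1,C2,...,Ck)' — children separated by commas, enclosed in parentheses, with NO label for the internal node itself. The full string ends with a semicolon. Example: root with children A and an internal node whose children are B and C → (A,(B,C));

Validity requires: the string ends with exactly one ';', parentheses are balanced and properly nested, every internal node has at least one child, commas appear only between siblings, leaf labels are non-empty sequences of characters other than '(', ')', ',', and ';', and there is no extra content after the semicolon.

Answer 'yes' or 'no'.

Input: (C,P,(F,Y),(L,B));
Paren balance: 3 '(' vs 3 ')' OK
Ends with single ';': True
Full parse: OK
Valid: True

Answer: yes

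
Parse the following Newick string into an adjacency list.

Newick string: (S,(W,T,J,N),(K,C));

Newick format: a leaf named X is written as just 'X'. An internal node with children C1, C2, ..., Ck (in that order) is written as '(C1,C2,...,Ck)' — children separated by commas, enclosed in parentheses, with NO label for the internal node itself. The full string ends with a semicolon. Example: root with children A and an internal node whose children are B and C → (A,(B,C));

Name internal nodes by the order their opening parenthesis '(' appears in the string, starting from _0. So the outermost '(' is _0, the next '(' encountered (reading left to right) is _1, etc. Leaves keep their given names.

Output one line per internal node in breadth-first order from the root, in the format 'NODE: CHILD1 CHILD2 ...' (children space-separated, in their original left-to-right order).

Answer: _0: S _1 _2
_1: W T J N
_2: K C

Derivation:
Input: (S,(W,T,J,N),(K,C));
Scanning left-to-right, naming '(' by encounter order:
  pos 0: '(' -> open internal node _0 (depth 1)
  pos 3: '(' -> open internal node _1 (depth 2)
  pos 11: ')' -> close internal node _1 (now at depth 1)
  pos 13: '(' -> open internal node _2 (depth 2)
  pos 17: ')' -> close internal node _2 (now at depth 1)
  pos 18: ')' -> close internal node _0 (now at depth 0)
Total internal nodes: 3
BFS adjacency from root:
  _0: S _1 _2
  _1: W T J N
  _2: K C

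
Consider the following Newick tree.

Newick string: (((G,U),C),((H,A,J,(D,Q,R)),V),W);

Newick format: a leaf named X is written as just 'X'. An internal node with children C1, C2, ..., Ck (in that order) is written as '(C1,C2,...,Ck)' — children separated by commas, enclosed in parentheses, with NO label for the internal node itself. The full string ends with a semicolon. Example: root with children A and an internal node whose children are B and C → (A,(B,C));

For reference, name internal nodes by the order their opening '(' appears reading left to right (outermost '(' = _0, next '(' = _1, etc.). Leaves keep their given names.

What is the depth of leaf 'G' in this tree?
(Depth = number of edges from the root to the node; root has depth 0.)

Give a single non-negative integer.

Newick: (((G,U),C),((H,A,J,(D,Q,R)),V),W);
Naming internals by '(' encounter order: outermost '(' = _0, next = _1, ...
Query node: G
Path from root: _0 -> _1 -> _2 -> G
Depth of G: 3 (number of edges from root)

Answer: 3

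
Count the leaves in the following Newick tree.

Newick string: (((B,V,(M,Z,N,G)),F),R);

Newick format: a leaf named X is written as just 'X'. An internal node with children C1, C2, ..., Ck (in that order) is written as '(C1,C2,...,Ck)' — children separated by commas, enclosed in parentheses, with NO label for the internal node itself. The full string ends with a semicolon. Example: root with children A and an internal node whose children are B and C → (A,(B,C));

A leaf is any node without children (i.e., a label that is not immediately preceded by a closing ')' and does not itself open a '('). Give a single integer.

Answer: 8

Derivation:
Newick: (((B,V,(M,Z,N,G)),F),R);
Scan left-to-right; a leaf is any maximal label run not followed by '(':
  pos 3: leaf 'B' → count = 1
  pos 5: leaf 'V' → count = 2
  pos 8: leaf 'M' → count = 3
  pos 10: leaf 'Z' → count = 4
  pos 12: leaf 'N' → count = 5
  pos 14: leaf 'G' → count = 6
  pos 18: leaf 'F' → count = 7
  pos 21: leaf 'R' → count = 8
Total leaves: 8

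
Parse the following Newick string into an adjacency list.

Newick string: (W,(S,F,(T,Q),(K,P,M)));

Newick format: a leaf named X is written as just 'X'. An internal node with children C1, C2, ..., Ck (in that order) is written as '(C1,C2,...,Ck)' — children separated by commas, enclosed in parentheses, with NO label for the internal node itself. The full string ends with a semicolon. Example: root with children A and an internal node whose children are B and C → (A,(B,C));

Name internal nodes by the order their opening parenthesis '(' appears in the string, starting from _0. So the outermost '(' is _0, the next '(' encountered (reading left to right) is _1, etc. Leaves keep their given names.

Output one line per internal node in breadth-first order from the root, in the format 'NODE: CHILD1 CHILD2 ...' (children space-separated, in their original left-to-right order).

Input: (W,(S,F,(T,Q),(K,P,M)));
Scanning left-to-right, naming '(' by encounter order:
  pos 0: '(' -> open internal node _0 (depth 1)
  pos 3: '(' -> open internal node _1 (depth 2)
  pos 8: '(' -> open internal node _2 (depth 3)
  pos 12: ')' -> close internal node _2 (now at depth 2)
  pos 14: '(' -> open internal node _3 (depth 3)
  pos 20: ')' -> close internal node _3 (now at depth 2)
  pos 21: ')' -> close internal node _1 (now at depth 1)
  pos 22: ')' -> close internal node _0 (now at depth 0)
Total internal nodes: 4
BFS adjacency from root:
  _0: W _1
  _1: S F _2 _3
  _2: T Q
  _3: K P M

Answer: _0: W _1
_1: S F _2 _3
_2: T Q
_3: K P M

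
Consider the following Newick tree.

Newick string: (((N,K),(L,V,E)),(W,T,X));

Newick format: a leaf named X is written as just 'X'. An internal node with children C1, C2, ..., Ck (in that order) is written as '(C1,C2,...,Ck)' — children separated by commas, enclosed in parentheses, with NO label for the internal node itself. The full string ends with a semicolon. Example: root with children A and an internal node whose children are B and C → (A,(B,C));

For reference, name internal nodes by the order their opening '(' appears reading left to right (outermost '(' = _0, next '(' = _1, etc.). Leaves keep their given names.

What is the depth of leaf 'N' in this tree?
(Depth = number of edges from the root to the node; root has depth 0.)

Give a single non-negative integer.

Answer: 3

Derivation:
Newick: (((N,K),(L,V,E)),(W,T,X));
Naming internals by '(' encounter order: outermost '(' = _0, next = _1, ...
Query node: N
Path from root: _0 -> _1 -> _2 -> N
Depth of N: 3 (number of edges from root)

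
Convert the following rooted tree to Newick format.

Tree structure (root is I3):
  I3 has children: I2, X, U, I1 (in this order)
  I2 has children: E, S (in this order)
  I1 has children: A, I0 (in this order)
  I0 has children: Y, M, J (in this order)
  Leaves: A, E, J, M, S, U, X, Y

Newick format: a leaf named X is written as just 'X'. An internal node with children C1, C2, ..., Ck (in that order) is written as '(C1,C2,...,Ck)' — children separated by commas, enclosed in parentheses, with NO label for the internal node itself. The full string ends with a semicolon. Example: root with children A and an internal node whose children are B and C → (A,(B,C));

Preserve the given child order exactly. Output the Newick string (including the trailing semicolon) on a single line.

internal I3 with children ['I2', 'X', 'U', 'I1']
  internal I2 with children ['E', 'S']
    leaf 'E' → 'E'
    leaf 'S' → 'S'
  → '(E,S)'
  leaf 'X' → 'X'
  leaf 'U' → 'U'
  internal I1 with children ['A', 'I0']
    leaf 'A' → 'A'
    internal I0 with children ['Y', 'M', 'J']
      leaf 'Y' → 'Y'
      leaf 'M' → 'M'
      leaf 'J' → 'J'
    → '(Y,M,J)'
  → '(A,(Y,M,J))'
→ '((E,S),X,U,(A,(Y,M,J)))'
Final: ((E,S),X,U,(A,(Y,M,J)));

Answer: ((E,S),X,U,(A,(Y,M,J)));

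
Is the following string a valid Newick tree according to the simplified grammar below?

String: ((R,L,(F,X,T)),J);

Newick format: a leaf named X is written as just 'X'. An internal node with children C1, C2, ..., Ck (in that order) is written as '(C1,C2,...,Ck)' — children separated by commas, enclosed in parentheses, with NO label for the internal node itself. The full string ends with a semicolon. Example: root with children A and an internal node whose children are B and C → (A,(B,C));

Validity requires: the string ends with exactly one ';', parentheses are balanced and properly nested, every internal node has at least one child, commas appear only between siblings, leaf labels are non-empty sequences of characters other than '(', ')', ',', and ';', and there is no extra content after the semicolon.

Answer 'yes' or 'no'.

Answer: yes

Derivation:
Input: ((R,L,(F,X,T)),J);
Paren balance: 3 '(' vs 3 ')' OK
Ends with single ';': True
Full parse: OK
Valid: True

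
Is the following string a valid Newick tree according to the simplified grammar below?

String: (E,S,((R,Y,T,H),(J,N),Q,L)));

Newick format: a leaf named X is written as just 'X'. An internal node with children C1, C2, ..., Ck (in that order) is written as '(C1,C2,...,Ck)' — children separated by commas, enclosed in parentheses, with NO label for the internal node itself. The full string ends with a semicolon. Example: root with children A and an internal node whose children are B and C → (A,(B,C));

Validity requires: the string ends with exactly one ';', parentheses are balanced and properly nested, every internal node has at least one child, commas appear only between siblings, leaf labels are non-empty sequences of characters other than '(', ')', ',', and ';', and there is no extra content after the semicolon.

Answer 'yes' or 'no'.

Input: (E,S,((R,Y,T,H),(J,N),Q,L)));
Paren balance: 4 '(' vs 5 ')' MISMATCH
Ends with single ';': True
Full parse: FAILS (extra content after tree at pos 27)
Valid: False

Answer: no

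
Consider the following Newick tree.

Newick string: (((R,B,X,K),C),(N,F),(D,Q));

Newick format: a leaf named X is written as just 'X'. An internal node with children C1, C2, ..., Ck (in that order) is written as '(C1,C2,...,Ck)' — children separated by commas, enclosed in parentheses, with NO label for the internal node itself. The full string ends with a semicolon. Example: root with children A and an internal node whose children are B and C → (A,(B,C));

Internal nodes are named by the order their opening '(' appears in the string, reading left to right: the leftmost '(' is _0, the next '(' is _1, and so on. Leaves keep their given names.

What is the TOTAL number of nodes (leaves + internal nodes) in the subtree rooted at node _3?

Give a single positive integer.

Newick: (((R,B,X,K),C),(N,F),(D,Q));
Locate _3: it is the '(' at position 15 (the 4th '(' reading left to right).
Query: subtree rooted at _3
_3: subtree_size = 1 + 2
  N: subtree_size = 1 + 0
  F: subtree_size = 1 + 0
Total subtree size of _3: 3

Answer: 3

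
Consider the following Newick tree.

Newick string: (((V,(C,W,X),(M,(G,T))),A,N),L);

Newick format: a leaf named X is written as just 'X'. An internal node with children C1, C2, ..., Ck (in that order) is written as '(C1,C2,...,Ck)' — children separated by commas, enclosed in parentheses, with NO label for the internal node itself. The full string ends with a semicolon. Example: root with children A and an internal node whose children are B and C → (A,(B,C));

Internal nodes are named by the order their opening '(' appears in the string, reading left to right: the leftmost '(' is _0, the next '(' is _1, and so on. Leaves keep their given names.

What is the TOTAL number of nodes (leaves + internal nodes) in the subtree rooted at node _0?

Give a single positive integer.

Newick: (((V,(C,W,X),(M,(G,T))),A,N),L);
Locate _0: it is the '(' at position 0 (the 1st '(' reading left to right).
Query: subtree rooted at _0
_0: subtree_size = 1 + 15
  _1: subtree_size = 1 + 13
    _2: subtree_size = 1 + 10
      V: subtree_size = 1 + 0
      _3: subtree_size = 1 + 3
        C: subtree_size = 1 + 0
        W: subtree_size = 1 + 0
        X: subtree_size = 1 + 0
      _4: subtree_size = 1 + 4
        M: subtree_size = 1 + 0
        _5: subtree_size = 1 + 2
          G: subtree_size = 1 + 0
          T: subtree_size = 1 + 0
    A: subtree_size = 1 + 0
    N: subtree_size = 1 + 0
  L: subtree_size = 1 + 0
Total subtree size of _0: 16

Answer: 16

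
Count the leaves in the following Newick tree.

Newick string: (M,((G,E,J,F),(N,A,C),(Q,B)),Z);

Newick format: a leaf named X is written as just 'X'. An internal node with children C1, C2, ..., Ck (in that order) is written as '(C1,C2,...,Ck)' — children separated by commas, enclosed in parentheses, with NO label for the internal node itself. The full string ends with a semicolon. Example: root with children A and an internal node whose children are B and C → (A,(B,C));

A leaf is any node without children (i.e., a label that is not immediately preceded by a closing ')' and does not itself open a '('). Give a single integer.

Newick: (M,((G,E,J,F),(N,A,C),(Q,B)),Z);
Scan left-to-right; a leaf is any maximal label run not followed by '(':
  pos 1: leaf 'M' → count = 1
  pos 5: leaf 'G' → count = 2
  pos 7: leaf 'E' → count = 3
  pos 9: leaf 'J' → count = 4
  pos 11: leaf 'F' → count = 5
  pos 15: leaf 'N' → count = 6
  pos 17: leaf 'A' → count = 7
  pos 19: leaf 'C' → count = 8
  pos 23: leaf 'Q' → count = 9
  pos 25: leaf 'B' → count = 10
  pos 29: leaf 'Z' → count = 11
Total leaves: 11

Answer: 11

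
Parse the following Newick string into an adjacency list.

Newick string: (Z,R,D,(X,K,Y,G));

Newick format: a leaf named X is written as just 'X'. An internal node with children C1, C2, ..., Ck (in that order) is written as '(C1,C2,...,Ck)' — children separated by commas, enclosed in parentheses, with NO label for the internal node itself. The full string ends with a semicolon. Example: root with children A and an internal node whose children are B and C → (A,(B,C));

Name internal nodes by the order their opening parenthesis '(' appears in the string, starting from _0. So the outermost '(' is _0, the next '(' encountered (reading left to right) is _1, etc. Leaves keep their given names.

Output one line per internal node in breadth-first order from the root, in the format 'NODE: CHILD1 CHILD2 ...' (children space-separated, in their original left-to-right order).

Input: (Z,R,D,(X,K,Y,G));
Scanning left-to-right, naming '(' by encounter order:
  pos 0: '(' -> open internal node _0 (depth 1)
  pos 7: '(' -> open internal node _1 (depth 2)
  pos 15: ')' -> close internal node _1 (now at depth 1)
  pos 16: ')' -> close internal node _0 (now at depth 0)
Total internal nodes: 2
BFS adjacency from root:
  _0: Z R D _1
  _1: X K Y G

Answer: _0: Z R D _1
_1: X K Y G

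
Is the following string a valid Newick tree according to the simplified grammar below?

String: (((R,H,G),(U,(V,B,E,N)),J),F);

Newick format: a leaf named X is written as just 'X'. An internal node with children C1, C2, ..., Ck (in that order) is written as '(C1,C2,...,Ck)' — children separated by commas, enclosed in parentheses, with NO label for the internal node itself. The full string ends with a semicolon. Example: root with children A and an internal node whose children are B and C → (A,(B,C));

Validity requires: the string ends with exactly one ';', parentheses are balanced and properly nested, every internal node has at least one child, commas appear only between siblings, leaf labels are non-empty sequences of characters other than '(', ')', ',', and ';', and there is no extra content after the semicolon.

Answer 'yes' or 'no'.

Input: (((R,H,G),(U,(V,B,E,N)),J),F);
Paren balance: 5 '(' vs 5 ')' OK
Ends with single ';': True
Full parse: OK
Valid: True

Answer: yes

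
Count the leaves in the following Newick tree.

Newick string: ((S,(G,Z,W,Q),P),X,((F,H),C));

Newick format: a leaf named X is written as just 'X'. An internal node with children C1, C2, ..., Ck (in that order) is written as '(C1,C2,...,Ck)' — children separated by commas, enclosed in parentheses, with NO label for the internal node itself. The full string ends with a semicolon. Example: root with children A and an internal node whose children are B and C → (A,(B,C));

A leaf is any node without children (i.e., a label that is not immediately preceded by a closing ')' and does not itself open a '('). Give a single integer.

Answer: 10

Derivation:
Newick: ((S,(G,Z,W,Q),P),X,((F,H),C));
Scan left-to-right; a leaf is any maximal label run not followed by '(':
  pos 2: leaf 'S' → count = 1
  pos 5: leaf 'G' → count = 2
  pos 7: leaf 'Z' → count = 3
  pos 9: leaf 'W' → count = 4
  pos 11: leaf 'Q' → count = 5
  pos 14: leaf 'P' → count = 6
  pos 17: leaf 'X' → count = 7
  pos 21: leaf 'F' → count = 8
  pos 23: leaf 'H' → count = 9
  pos 26: leaf 'C' → count = 10
Total leaves: 10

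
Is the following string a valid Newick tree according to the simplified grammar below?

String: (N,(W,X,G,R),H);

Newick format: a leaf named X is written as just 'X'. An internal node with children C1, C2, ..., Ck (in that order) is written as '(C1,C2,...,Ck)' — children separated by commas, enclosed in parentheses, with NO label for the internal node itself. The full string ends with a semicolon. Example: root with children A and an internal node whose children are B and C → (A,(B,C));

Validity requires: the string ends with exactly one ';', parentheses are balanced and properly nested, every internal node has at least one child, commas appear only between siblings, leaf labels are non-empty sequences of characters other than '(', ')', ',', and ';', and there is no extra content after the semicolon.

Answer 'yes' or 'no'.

Input: (N,(W,X,G,R),H);
Paren balance: 2 '(' vs 2 ')' OK
Ends with single ';': True
Full parse: OK
Valid: True

Answer: yes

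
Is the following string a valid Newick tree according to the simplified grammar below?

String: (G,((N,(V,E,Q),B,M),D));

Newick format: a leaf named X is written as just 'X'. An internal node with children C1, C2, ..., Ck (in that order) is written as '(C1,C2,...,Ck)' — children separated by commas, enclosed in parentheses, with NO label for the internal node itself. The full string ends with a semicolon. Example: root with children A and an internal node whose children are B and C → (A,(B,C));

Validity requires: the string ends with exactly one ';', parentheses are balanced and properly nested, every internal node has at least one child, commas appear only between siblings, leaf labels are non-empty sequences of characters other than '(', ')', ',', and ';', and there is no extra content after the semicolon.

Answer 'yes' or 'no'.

Answer: yes

Derivation:
Input: (G,((N,(V,E,Q),B,M),D));
Paren balance: 4 '(' vs 4 ')' OK
Ends with single ';': True
Full parse: OK
Valid: True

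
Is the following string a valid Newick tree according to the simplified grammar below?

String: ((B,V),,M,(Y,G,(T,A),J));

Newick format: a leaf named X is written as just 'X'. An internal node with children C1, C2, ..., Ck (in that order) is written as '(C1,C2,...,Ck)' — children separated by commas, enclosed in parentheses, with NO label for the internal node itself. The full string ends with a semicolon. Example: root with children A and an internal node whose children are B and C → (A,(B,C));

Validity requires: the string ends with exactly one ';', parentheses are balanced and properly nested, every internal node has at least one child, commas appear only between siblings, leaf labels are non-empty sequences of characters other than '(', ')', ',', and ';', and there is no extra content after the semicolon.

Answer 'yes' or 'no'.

Input: ((B,V),,M,(Y,G,(T,A),J));
Paren balance: 4 '(' vs 4 ')' OK
Ends with single ';': True
Full parse: FAILS (empty leaf label at pos 7)
Valid: False

Answer: no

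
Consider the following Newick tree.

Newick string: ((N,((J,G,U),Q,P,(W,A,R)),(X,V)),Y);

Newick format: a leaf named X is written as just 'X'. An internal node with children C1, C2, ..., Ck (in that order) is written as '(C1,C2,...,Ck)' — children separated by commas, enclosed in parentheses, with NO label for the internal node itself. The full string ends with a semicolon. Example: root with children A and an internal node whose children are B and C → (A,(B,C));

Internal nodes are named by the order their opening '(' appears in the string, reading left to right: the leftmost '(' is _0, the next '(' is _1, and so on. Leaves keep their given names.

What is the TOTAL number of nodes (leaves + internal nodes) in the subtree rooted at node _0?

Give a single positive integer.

Answer: 18

Derivation:
Newick: ((N,((J,G,U),Q,P,(W,A,R)),(X,V)),Y);
Locate _0: it is the '(' at position 0 (the 1st '(' reading left to right).
Query: subtree rooted at _0
_0: subtree_size = 1 + 17
  _1: subtree_size = 1 + 15
    N: subtree_size = 1 + 0
    _2: subtree_size = 1 + 10
      _3: subtree_size = 1 + 3
        J: subtree_size = 1 + 0
        G: subtree_size = 1 + 0
        U: subtree_size = 1 + 0
      Q: subtree_size = 1 + 0
      P: subtree_size = 1 + 0
      _4: subtree_size = 1 + 3
        W: subtree_size = 1 + 0
        A: subtree_size = 1 + 0
        R: subtree_size = 1 + 0
    _5: subtree_size = 1 + 2
      X: subtree_size = 1 + 0
      V: subtree_size = 1 + 0
  Y: subtree_size = 1 + 0
Total subtree size of _0: 18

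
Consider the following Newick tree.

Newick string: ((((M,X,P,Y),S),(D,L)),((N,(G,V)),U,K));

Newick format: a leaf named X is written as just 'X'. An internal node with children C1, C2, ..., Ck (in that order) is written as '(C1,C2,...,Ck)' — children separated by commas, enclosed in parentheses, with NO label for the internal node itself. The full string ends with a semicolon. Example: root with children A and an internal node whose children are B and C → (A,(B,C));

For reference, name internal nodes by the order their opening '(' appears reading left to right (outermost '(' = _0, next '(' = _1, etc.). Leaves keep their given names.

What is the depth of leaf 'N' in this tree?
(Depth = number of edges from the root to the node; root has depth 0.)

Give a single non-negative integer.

Newick: ((((M,X,P,Y),S),(D,L)),((N,(G,V)),U,K));
Naming internals by '(' encounter order: outermost '(' = _0, next = _1, ...
Query node: N
Path from root: _0 -> _5 -> _6 -> N
Depth of N: 3 (number of edges from root)

Answer: 3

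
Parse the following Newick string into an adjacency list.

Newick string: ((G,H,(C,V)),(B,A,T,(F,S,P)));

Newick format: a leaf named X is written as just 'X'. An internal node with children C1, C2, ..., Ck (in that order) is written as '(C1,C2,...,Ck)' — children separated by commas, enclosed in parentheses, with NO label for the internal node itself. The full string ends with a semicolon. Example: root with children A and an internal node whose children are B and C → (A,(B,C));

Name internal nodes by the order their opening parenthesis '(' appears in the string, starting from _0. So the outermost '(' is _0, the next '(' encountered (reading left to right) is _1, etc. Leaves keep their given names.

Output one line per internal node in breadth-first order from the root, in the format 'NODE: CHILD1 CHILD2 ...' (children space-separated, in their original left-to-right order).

Input: ((G,H,(C,V)),(B,A,T,(F,S,P)));
Scanning left-to-right, naming '(' by encounter order:
  pos 0: '(' -> open internal node _0 (depth 1)
  pos 1: '(' -> open internal node _1 (depth 2)
  pos 6: '(' -> open internal node _2 (depth 3)
  pos 10: ')' -> close internal node _2 (now at depth 2)
  pos 11: ')' -> close internal node _1 (now at depth 1)
  pos 13: '(' -> open internal node _3 (depth 2)
  pos 20: '(' -> open internal node _4 (depth 3)
  pos 26: ')' -> close internal node _4 (now at depth 2)
  pos 27: ')' -> close internal node _3 (now at depth 1)
  pos 28: ')' -> close internal node _0 (now at depth 0)
Total internal nodes: 5
BFS adjacency from root:
  _0: _1 _3
  _1: G H _2
  _3: B A T _4
  _2: C V
  _4: F S P

Answer: _0: _1 _3
_1: G H _2
_3: B A T _4
_2: C V
_4: F S P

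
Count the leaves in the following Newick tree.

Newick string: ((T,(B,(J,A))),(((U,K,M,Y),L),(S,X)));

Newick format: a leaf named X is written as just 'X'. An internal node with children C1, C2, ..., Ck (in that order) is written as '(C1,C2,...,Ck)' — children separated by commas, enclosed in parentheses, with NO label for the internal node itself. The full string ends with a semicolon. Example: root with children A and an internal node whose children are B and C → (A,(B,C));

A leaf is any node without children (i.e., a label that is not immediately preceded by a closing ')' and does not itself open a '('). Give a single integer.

Newick: ((T,(B,(J,A))),(((U,K,M,Y),L),(S,X)));
Scan left-to-right; a leaf is any maximal label run not followed by '(':
  pos 2: leaf 'T' → count = 1
  pos 5: leaf 'B' → count = 2
  pos 8: leaf 'J' → count = 3
  pos 10: leaf 'A' → count = 4
  pos 18: leaf 'U' → count = 5
  pos 20: leaf 'K' → count = 6
  pos 22: leaf 'M' → count = 7
  pos 24: leaf 'Y' → count = 8
  pos 27: leaf 'L' → count = 9
  pos 31: leaf 'S' → count = 10
  pos 33: leaf 'X' → count = 11
Total leaves: 11

Answer: 11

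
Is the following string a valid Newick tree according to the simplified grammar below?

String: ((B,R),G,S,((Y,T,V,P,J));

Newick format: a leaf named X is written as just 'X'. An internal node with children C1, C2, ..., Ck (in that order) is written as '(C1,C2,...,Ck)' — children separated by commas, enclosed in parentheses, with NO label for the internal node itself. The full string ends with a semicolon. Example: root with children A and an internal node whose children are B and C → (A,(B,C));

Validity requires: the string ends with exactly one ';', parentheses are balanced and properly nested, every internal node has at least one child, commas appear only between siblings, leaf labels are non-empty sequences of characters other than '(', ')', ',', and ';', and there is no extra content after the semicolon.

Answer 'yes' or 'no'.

Answer: no

Derivation:
Input: ((B,R),G,S,((Y,T,V,P,J));
Paren balance: 4 '(' vs 3 ')' MISMATCH
Ends with single ';': True
Full parse: FAILS (expected , or ) at pos 24)
Valid: False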